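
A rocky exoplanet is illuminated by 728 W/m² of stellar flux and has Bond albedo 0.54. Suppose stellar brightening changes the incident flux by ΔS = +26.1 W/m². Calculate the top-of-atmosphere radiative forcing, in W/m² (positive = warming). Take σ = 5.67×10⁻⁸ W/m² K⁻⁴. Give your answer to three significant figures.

TOA radiative forcing: ΔF = (1−α)ΔS/4 = 0.46·(+26.1)/4 = 3.002 W/m².

3.00 W/m²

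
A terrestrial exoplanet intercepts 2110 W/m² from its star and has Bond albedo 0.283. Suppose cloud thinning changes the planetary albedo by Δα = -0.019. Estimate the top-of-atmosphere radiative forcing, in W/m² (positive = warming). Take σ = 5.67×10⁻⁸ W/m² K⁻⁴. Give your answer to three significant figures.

TOA radiative forcing: ΔF = −S·Δα/4 = −2110·(-0.019)/4 = 10.02 W/m².

10.0 W/m²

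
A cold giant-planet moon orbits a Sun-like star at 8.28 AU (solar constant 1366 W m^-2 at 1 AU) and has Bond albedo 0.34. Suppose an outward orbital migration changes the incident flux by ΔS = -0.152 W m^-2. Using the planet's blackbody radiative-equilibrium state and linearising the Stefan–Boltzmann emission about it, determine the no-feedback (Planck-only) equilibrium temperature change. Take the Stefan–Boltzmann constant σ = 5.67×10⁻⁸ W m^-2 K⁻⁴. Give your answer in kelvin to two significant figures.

-0.17 K

Flux at the orbit: S = 1366/(8.28)² = 19.92 W m^-2.
The baseline emission temperature is T_e = 87.26 K.
ΔF = Δ[S(1−α)]/4 = (1−0.34)·-0.152/4 = -0.02508 W m^-2.
Linearising σT⁴ gives d(σT⁴)/dT = 4σT_e³ = 0.1507 W m^-2 per K.
Hence the no-feedback warming is ΔF/(4σT_e³) = -0.166 K.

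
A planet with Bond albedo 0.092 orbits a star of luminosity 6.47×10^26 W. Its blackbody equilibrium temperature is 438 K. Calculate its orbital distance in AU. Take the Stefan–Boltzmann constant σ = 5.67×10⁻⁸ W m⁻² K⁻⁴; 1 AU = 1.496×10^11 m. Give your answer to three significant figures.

0.500 AU

Energy balance gives S = 4σT⁴/(1−α) = 9193 W m⁻².
Then d = [L/(4πS)]^(1/2) = 7.484×10^10 m, i.e. 0.5003 AU.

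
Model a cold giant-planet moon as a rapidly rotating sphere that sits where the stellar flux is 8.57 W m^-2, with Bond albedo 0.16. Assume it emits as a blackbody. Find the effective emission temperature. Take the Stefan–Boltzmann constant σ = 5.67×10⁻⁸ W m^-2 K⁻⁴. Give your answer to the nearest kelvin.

75 K

Averaging over the sphere, the absorbed flux is S(1−α)/4 = 1.800 W m^-2.
In equilibrium σT⁴ equals this, so T = 75.06 K.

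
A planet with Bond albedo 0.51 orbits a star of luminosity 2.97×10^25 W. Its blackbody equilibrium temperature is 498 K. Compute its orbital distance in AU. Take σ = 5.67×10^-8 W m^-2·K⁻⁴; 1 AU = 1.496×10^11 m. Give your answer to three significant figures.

Required flux: S = 4σT⁴/(1−α) = 28470 W m^-2.
From L = 4πd²S, d = √(2.97×10^25/(4π·28470)) = 9.112×10^9 m = 0.06091 AU.

0.0609 AU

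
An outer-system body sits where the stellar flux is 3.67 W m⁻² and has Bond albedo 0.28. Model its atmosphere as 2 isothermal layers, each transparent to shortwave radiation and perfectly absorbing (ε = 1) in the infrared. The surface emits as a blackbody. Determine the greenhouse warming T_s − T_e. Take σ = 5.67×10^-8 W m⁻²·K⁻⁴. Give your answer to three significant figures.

The effective emission temperature is T_e = [S(1−α)/(4σ)]^¼ = 58.42 K.
T_s = (N+1)^(1/4)·T_e = 76.89 K.
So the greenhouse effect raises the surface by 76.89 − 58.42 = 18.47 K.

18.5 K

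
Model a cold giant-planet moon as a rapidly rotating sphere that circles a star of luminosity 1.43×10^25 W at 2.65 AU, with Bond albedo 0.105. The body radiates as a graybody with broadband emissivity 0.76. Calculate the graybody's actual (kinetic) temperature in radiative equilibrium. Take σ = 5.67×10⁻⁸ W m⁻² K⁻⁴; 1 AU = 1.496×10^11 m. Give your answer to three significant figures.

78.3 K

Orbital distance: d = 2.65 AU = 3.964×10^11 m.
S = L/(4πd²) = 7.241 W m⁻².
Absorbed flux (global mean): S(1−α)/4 = 7.241·0.895/4 = 1.620 W m⁻².
Radiative balance εσT⁴ = 1.620 gives T = [1.620/(0.76·σ)]^(1/4) = 78.30 K.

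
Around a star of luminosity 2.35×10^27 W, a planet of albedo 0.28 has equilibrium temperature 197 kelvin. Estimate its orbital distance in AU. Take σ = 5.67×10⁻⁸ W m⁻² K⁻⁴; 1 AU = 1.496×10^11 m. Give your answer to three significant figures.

The flux needed for this T is 4σT⁴/(1−0.28) = 474.4 W m⁻².
S = L/(4πd²) → d = √(L/4πS) = √(2.35×10^27/(4π·474.4)) = 6.278×10^11 m = 4.197 AU.

4.20 AU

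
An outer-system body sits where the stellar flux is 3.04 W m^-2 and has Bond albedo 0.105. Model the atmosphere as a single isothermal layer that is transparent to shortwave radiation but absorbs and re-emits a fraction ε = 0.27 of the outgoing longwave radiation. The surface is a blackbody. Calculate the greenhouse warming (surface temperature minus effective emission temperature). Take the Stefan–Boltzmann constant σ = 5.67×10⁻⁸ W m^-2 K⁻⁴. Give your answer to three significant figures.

2.17 K

At the top of the atmosphere, σT_e⁴ = S(1−α)/4 = 0.6802 W m^-2, giving T_e = 58.85 K.
For a single slab of emissivity ε, T_s⁴ = 2T_e⁴/(2−ε); thus T_s = 58.85·(1.156)^(1/4) = 61.03 K.
The atmosphere warms the surface by 2.173 K.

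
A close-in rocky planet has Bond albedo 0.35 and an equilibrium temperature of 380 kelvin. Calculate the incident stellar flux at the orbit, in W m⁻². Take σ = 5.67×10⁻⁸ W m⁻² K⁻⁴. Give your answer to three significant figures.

Invert the energy balance for S: S = 4σT⁴/(1−α).
The emitted flux is σT⁴ = 1182 W m⁻².
So S = 4×1182/(1−0.35) = 7276 W m⁻².

7280 W m⁻²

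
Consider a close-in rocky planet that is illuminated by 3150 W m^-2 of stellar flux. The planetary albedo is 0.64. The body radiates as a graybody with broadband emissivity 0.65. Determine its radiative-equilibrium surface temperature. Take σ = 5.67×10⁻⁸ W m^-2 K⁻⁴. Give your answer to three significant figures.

Absorbed flux (global mean): S(1−α)/4 = 3150·0.36/4 = 283.5 W m^-2.
Equating to εσT⁴ with ε = 0.65: T = (283.5/0.65σ)^(1/4) = 296.2 K.

296 K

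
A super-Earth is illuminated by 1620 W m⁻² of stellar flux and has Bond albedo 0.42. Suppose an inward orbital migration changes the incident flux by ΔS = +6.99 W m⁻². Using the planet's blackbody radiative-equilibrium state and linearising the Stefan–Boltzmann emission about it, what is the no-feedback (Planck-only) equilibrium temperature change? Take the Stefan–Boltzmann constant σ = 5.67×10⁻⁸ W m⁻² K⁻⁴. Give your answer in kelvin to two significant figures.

0.27 kelvin

Reference equilibrium: T_e = [S(1−α)/(4σ)]^(1/4) = 253.7 K.
Only a fraction (1−α) is absorbed and it's spread over 4πR², so ΔF = (1−α)ΔS/4 = 1.014 W m⁻².
Planck response: λ_P = 4σT_e³ = 4·5.67×10⁻⁸·(253.7)³ = 3.704 W m⁻²/K.
So ΔT₀ = 1.014/3.704 = 0.274 K.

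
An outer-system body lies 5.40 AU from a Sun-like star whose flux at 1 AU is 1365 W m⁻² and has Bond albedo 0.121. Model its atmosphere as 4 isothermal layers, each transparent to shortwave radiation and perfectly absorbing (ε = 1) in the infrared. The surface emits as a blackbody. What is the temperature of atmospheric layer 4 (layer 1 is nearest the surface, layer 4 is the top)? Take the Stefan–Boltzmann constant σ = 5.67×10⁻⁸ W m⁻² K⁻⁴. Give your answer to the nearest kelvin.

Flux at the orbit: S = 1365/(5.40)² = 46.81 W m⁻².
OLR = S(1−α)/4 = 10.29 W m⁻²; the top layer radiates at T_e = 116.1 K.
Each opaque layer satisfies 2T_j⁴ = T_{j−1}⁴ + T_{j+1}⁴, giving T_k⁴ = (N+1−k)T_e⁴.
T_4 = (1)^(1/4)·116.1 = 116.1 K.

116 K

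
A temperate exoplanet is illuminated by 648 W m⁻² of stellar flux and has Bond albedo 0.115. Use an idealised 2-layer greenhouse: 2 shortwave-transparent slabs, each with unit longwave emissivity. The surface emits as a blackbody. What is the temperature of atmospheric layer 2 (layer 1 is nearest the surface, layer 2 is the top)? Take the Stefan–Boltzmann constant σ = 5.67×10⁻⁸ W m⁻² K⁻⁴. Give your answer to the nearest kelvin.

224 K

The effective emission temperature is T_e = [S(1−α)/(4σ)]^¼ = 224.2 K.
In the N-layer model, layer k (counted from the surface) has T_k = (N+1−k)^(1/4)·T_e.
With k = 2: T_2 = (2+1−2)^¼·224.2 K = 224.2 K.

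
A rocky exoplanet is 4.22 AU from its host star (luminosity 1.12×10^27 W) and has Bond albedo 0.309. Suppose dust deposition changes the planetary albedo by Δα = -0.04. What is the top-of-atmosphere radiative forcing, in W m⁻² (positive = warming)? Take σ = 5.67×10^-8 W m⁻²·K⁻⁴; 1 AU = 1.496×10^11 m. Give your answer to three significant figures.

2.24 W m⁻²

Orbital distance: d = 4.22 AU = 6.313×10^11 m.
S = L/(4πd²) = 223.6 W m⁻².
ΔF = −(S/4)Δα = −(223.6/4)×(-0.04) = 2.236 W m⁻².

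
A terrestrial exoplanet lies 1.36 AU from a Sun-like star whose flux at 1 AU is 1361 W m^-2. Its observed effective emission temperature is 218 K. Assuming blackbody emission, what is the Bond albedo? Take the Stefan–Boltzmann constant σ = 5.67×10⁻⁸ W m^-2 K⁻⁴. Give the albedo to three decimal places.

Irradiance scales as 1/d², so S = 1361 W m^-2 × (1/1.36)² = 735.8 W m^-2.
From σT⁴ = S(1−α)/4 we invert for α: 1−α = 4σT⁴/S.
σT⁴ = 128.1 W m^-2, so 4σT⁴ = 512.2 W m^-2.
Hence α = 1 − 512.2/735.8 = 0.3039.

0.304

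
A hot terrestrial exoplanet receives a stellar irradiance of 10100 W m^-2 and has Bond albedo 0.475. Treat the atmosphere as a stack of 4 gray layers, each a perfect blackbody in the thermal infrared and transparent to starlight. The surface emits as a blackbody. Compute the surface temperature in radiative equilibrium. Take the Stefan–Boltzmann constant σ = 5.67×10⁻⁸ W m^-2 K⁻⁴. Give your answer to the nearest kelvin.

The effective emission temperature is T_e = [S(1−α)/(4σ)]^¼ = 391.0 K.
With N = 4 opaque layers, T_s = (N+1)^(1/4)·T_e = 5^(1/4)·391.0 = 584.7 K.

585 K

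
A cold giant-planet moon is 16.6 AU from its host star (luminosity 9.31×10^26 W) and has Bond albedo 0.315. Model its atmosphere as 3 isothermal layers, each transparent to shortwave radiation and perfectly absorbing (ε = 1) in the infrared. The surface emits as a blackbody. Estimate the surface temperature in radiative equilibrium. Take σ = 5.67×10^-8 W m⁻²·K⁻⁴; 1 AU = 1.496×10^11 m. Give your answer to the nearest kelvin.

110 K

d = 16.6 × 1.496×10^11 m = 2.483×10^12 m.
S = L/(4πd²) = 12.01 W m⁻².
Top-of-atmosphere balance: σT_e⁴ = S(1−α)/4 = 2.057 W m⁻² → T_e = 77.61 K.
With N = 3 opaque layers, T_s = (N+1)^(1/4)·T_e = 4^(1/4)·77.61 = 109.8 K.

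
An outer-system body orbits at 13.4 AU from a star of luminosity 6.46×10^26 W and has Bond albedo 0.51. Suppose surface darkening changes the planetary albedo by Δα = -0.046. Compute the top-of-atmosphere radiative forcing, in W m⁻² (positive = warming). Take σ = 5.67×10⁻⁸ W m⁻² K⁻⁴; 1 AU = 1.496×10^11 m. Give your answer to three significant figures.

0.147 W m⁻²

Orbital distance: d = 13.4 AU = 2.005×10^12 m.
Spreading L over a sphere of radius d: S = 6.46×10^26/(4π·2.00×10^12²) = 12.79 W m⁻².
TOA radiative forcing: ΔF = −S·Δα/4 = −12.79·(-0.046)/4 = 0.1471 W m⁻².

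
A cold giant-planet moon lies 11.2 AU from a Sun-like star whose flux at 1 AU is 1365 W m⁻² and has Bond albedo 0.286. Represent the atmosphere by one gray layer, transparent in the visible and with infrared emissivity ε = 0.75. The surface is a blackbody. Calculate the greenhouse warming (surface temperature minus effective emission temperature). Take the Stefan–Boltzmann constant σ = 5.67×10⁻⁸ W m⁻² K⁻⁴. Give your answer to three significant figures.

9.54 K

Flux at the orbit: S = 1365/(11.2)² = 10.88 W m⁻².
The planet radiates to space at T_e = [S(1−α)/(4σ)]^(1/4) = 76.50 K.
For a single slab of emissivity ε, T_s⁴ = 2T_e⁴/(2−ε); thus T_s = 76.50·(1.6)^(1/4) = 86.04 K.
T_s − T_e = 86.04 − 76.50 = 9.539 K.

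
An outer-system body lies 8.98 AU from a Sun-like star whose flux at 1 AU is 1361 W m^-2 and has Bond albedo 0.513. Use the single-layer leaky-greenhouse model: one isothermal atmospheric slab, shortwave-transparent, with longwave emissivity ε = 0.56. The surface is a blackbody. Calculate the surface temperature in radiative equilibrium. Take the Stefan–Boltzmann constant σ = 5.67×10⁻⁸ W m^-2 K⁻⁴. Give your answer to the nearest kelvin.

By the inverse-square law, S = 1361/8.98² = 16.88 W m^-2.
At the top of the atmosphere, σT_e⁴ = S(1−α)/4 = 2.055 W m^-2, giving T_e = 77.59 K.
For a single slab of emissivity ε, T_s⁴ = 2T_e⁴/(2−ε); thus T_s = 77.59·(1.389)^(1/4) = 84.23 K.

84 kelvin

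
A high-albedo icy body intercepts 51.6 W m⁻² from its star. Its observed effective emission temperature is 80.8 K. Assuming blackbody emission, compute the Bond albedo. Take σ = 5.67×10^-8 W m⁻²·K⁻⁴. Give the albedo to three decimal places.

0.813

Rearranging the radiative balance, α = 1 − 4σT⁴/S.
4σT⁴ = 4·5.67×10⁻⁸·(80.8)⁴ = 9.667 W m⁻².
Hence α = 1 − 9.667/51.60 = 0.8127.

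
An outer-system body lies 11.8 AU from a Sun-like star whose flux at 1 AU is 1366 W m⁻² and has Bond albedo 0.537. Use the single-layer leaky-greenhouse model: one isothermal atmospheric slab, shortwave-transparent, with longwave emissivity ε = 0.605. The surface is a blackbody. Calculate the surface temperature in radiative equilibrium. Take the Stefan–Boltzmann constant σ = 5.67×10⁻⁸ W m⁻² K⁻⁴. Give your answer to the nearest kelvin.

By the inverse-square law, S = 1366/11.8² = 9.810 W m⁻².
Effective emission temperature (TOA balance): σT_e⁴ = S(1−α)/4 = 1.136 W m⁻² → T_e = 66.90 K.
Surface balance with a leaky layer gives σT_s⁴ = σT_e⁴·2/(2−ε), so T_s = T_e·[2/(2−0.605)]^(1/4) = 73.20 K.

73 K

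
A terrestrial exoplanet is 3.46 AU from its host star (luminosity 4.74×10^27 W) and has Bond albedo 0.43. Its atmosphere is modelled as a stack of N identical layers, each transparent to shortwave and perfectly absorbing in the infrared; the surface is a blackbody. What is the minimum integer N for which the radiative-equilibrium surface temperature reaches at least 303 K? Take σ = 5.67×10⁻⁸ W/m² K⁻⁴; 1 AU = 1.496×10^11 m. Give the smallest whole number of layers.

Orbital distance: d = 3.46 AU = 5.176×10^11 m.
S = L/(4πd²) = 1408 W/m².
OLR = S(1−α)/4 = 200.6 W/m²; the top layer radiates at T_e = 243.9 K.
Since T_s⁴ = (N+1)T_e⁴, we need N ≥ (T_s/T_e)⁴ − 1 = 1.382.
So N ≥ 1.382; the smallest integer is N = 2.

2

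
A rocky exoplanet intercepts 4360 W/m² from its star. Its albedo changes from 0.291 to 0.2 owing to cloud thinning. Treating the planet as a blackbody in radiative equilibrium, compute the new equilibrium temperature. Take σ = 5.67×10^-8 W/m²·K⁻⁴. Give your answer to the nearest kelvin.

352 K

With the new albedo, S(1−α₂)/4 = 872.0 W/m², so T₂ = 352.2 K.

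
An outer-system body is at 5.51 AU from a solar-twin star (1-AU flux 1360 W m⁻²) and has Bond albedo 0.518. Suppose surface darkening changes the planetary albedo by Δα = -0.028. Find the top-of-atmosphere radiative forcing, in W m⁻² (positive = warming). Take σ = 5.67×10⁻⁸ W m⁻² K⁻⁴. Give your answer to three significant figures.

Irradiance scales as 1/d², so S = 1360 W m⁻² × (1/5.51)² = 44.80 W m⁻².
ΔF = −(S/4)Δα = −(44.80/4)×(-0.028) = 0.3136 W m⁻².

0.314 W m⁻²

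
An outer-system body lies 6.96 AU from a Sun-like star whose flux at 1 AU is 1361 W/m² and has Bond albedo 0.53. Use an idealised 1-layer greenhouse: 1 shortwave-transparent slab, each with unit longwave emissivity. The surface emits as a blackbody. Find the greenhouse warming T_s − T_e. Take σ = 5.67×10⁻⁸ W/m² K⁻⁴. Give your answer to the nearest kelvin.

17 K

Irradiance scales as 1/d², so S = 1361 W/m² × (1/6.96)² = 28.10 W/m².
OLR = S(1−α)/4 = 3.301 W/m²; the top layer radiates at T_e = 87.35 K.
T_s = (N+1)^(1/4)·T_e = 103.9 K.
So the greenhouse effect raises the surface by 103.9 − 87.35 = 16.53 K.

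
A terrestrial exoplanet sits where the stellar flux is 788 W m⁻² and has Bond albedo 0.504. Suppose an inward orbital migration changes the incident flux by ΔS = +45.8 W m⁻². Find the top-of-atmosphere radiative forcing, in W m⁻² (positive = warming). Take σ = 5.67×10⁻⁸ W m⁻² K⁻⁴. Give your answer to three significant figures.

Only a fraction (1−α) is absorbed and it's spread over 4πR², so ΔF = (1−α)ΔS/4 = 5.679 W m⁻².

5.68 W m⁻²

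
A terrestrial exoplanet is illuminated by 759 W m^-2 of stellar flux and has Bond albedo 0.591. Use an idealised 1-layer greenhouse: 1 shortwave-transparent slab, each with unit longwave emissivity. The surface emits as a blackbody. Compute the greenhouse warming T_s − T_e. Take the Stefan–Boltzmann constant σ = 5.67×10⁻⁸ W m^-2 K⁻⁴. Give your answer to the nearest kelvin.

36 kelvin

OLR = S(1−α)/4 = 77.61 W m^-2; the top layer radiates at T_e = 192.3 K.
T_s = (N+1)^(1/4)·T_e = 228.7 K.
So the greenhouse effect raises the surface by 228.7 − 192.3 = 36.39 K.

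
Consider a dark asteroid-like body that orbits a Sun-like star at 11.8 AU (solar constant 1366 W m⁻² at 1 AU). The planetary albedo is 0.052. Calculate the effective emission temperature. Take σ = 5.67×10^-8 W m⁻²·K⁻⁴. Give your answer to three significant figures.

80.0 K

Flux at the orbit: S = 1366/(11.8)² = 9.810 W m⁻².
Absorbed flux (global mean): S(1−α)/4 = 9.810·0.948/4 = 2.325 W m⁻².
Balancing against σT⁴: T = (2.325/5.67×10⁻⁸)^(1/4) = 80.02 K.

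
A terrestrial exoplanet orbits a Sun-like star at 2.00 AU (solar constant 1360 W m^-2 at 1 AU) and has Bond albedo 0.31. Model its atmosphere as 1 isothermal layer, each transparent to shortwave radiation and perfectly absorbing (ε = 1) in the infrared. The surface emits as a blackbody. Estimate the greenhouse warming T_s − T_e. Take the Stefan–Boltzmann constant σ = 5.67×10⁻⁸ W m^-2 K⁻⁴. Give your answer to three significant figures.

Flux at the orbit: S = 1360/(2.00)² = 340.0 W m^-2.
OLR = S(1−α)/4 = 58.65 W m^-2; the top layer radiates at T_e = 179.3 K.
T_s = (N+1)^(1/4)·T_e = 213.3 K.
Warming: T_s − T_e = 33.93 K.

33.9 K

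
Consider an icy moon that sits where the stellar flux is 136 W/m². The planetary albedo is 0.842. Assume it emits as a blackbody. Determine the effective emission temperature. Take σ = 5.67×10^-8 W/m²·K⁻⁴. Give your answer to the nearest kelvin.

The planet absorbs (1−α)S over its disc πR² and re-emits over 4πR², so the mean absorbed flux is (1−0.842)·136.0/4 = 5.372 W/m².
In equilibrium σT⁴ equals this, so T = 98.66 K.

99 kelvin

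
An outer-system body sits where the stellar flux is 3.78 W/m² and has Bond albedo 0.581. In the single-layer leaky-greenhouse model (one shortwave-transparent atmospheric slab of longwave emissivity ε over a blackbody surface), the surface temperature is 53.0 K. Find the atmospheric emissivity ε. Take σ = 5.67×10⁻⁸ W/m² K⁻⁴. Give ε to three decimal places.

0.230

First, T_e = [3.780·(1−0.581)/(4σ)]^(1/4) = 51.41 K.
T_s⁴ = T_e⁴·2/(2−ε) → ε = 2 − 2(T_e/T_s)⁴ = 2 − 2·(51.41/53.0)⁴ = 0.2299.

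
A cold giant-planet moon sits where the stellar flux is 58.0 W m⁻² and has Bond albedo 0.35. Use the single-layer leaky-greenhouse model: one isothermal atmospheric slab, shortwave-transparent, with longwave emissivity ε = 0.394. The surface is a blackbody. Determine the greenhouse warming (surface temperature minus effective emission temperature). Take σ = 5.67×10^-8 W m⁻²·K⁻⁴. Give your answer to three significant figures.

Effective emission temperature (TOA balance): σT_e⁴ = S(1−α)/4 = 9.425 W m⁻² → T_e = 113.5 K.
For a single slab of emissivity ε, T_s⁴ = 2T_e⁴/(2−ε); thus T_s = 113.5·(1.245)^(1/4) = 119.9 K.
Greenhouse warming: T_s − T_e = 6.402 K.

6.40 K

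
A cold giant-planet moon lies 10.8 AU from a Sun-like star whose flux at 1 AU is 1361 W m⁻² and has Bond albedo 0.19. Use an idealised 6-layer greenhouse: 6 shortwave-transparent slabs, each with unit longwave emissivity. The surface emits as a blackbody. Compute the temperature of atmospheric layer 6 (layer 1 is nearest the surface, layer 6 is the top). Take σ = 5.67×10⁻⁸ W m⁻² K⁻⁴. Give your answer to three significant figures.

80.3 K

Irradiance scales as 1/d², so S = 1361 W m⁻² × (1/10.8)² = 11.67 W m⁻².
OLR = S(1−α)/4 = 2.363 W m⁻²; the top layer radiates at T_e = 80.35 K.
In the N-layer model, layer k (counted from the surface) has T_k = (N+1−k)^(1/4)·T_e.
With k = 6: T_6 = (6+1−6)^¼·80.35 K = 80.35 K.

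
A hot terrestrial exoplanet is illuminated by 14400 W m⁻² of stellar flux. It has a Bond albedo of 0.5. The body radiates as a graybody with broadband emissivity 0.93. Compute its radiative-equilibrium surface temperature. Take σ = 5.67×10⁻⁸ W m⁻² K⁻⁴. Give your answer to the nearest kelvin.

430 kelvin

Averaging over the sphere, the absorbed flux is S(1−α)/4 = 1800 W m⁻².
Equating to εσT⁴ with ε = 0.93: T = (1800/0.93σ)^(1/4) = 429.8 K.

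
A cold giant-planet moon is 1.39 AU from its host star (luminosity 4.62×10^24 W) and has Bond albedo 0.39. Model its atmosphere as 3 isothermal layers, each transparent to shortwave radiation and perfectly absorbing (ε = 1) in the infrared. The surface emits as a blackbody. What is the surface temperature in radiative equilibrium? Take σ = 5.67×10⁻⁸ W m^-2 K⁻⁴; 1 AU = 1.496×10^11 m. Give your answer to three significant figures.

Orbital distance: d = 1.39 AU = 2.079×10^11 m.
Spreading L over a sphere of radius d: S = 4.62×10^24/(4π·2.08×10^11²) = 8.502 W m^-2.
OLR = S(1−α)/4 = 1.297 W m^-2; the top layer radiates at T_e = 69.15 K.
For an N-layer opaque stack, T_s⁴ = (N+1)T_e⁴, hence T_s = (4)^(1/4)×69.15 K = 97.80 K.

97.8 kelvin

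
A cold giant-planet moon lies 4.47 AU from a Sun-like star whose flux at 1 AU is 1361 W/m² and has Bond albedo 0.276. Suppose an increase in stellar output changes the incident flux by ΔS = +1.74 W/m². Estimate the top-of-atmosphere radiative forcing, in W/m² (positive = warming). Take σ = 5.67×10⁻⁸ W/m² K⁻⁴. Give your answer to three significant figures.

0.315 W/m²

Flux at the orbit: S = 1361/(4.47)² = 68.12 W/m².
TOA radiative forcing: ΔF = (1−α)ΔS/4 = 0.724·(+1.74)/4 = 0.3149 W/m².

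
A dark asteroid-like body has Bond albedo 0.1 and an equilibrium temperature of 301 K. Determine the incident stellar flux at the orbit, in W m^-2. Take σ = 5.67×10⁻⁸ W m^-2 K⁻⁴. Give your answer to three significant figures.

2070 W m^-2

Invert the energy balance for S: S = 4σT⁴/(1−α).
The emitted flux is σT⁴ = 465.4 W m^-2.
So S = 4×465.4/(1−0.1) = 2069 W m^-2.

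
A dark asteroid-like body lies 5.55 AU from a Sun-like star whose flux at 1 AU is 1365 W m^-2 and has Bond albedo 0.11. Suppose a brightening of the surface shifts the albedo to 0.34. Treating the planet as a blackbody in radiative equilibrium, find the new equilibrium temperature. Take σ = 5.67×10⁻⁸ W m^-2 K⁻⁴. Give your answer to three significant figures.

107 kelvin

Flux at the orbit: S = 1365/(5.55)² = 44.31 W m^-2.
New equilibrium: T₂ = [(1−0.34)·44.31/(4σ)]^(1/4) = 106.6 K.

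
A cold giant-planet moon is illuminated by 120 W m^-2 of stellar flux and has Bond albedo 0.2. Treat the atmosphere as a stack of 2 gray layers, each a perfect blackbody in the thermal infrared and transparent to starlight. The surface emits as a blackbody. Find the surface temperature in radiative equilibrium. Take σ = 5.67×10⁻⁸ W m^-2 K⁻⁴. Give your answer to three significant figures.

OLR = S(1−α)/4 = 24.00 W m^-2; the top layer radiates at T_e = 143.4 K.
For an N-layer opaque stack, T_s⁴ = (N+1)T_e⁴, hence T_s = (3)^(1/4)×143.4 K = 188.8 K.

189 K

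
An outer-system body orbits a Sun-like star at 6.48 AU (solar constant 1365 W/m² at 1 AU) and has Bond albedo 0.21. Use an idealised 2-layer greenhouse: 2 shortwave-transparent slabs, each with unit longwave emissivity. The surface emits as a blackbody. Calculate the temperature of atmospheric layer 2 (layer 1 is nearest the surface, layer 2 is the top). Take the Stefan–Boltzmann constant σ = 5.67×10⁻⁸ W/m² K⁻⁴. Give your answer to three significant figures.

By the inverse-square law, S = 1365/6.48² = 32.51 W/m².
Top-of-atmosphere balance: σT_e⁴ = S(1−α)/4 = 6.420 W/m² → T_e = 103.2 K.
In the N-layer model, layer k (counted from the surface) has T_k = (N+1−k)^(1/4)·T_e.
T_2 = (1)^(1/4)·103.2 = 103.2 K.

103 K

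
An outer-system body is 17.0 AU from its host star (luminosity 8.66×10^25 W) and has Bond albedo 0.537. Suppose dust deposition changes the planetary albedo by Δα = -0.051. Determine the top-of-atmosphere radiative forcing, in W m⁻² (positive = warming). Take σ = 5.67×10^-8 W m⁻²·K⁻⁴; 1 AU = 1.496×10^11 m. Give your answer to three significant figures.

Orbital distance: d = 17.0 AU = 2.543×10^12 m.
Flux at the orbit: S = L/(4πd²) = 8.66×10^25/(4π·(2.54×10^12)²) = 1.065 W m⁻².
TOA radiative forcing: ΔF = −S·Δα/4 = −1.065·(-0.051)/4 = 0.01358 W m⁻².

0.0136 W m⁻²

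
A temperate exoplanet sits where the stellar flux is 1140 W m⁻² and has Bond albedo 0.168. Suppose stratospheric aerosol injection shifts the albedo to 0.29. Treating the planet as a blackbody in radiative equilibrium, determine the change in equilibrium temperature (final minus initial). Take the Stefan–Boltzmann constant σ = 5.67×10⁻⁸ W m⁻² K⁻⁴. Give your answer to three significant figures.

Before: T₁ = [1140·0.832/(4σ)]^(1/4) = 254.3 K.
With α = 0.29, T₂ = 244.4 K.
ΔT = T₂ − T₁ = -9.884 K.

-9.88 kelvin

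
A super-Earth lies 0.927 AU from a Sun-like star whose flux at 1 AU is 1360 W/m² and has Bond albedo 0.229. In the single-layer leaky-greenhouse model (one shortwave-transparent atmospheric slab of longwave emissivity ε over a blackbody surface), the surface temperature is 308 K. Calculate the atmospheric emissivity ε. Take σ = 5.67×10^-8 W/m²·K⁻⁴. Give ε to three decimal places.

Irradiance scales as 1/d², so S = 1360 W/m² × (1/0.927)² = 1583 W/m².
First, T_e = [1583·(1−0.229)/(4σ)]^(1/4) = 270.8 K.
Since (2−ε)/2 = (T_e/T_s)⁴ = 0.5978, ε = 0.8043.

0.804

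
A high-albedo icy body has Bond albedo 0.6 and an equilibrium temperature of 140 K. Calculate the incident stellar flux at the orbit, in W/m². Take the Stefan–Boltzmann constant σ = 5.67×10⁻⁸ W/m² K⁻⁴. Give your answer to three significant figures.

218 W/m²

From S(1−α)/4 = σT⁴: S = 4σT⁴/(1−α).
σT⁴ = 5.67×10⁻⁸·(140)⁴ = 21.78 W/m².
So S = 4×21.78/(1−0.6) = 217.8 W/m².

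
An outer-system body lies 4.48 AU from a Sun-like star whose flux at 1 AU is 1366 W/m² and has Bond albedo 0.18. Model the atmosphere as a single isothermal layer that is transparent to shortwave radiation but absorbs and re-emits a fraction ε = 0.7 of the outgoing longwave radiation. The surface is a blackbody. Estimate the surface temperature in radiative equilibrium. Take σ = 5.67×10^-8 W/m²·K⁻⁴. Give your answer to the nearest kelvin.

Flux at the orbit: S = 1366/(4.48)² = 68.06 W/m².
Effective emission temperature (TOA balance): σT_e⁴ = S(1−α)/4 = 13.95 W/m² → T_e = 125.2 K.
The surface balance (absorbed SW + ε·downward IR = σT_s⁴) with T_a⁴ = T_s⁴/2 reduces to T_s = T_e·[2/(2−ε)]^¼ = 139.5 K.

139 kelvin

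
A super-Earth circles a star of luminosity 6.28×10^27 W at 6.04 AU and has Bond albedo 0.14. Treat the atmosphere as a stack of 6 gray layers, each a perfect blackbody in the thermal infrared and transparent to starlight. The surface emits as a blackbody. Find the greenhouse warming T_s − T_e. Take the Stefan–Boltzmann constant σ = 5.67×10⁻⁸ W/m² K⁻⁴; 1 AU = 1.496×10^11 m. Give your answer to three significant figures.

Orbital distance: d = 6.04 AU = 9.036×10^11 m.
S = L/(4πd²) = 612.1 W/m².
Top-of-atmosphere balance: σT_e⁴ = S(1−α)/4 = 131.6 W/m² → T_e = 219.5 K.
T_s = (N+1)^(1/4)·T_e = 357.0 K.
So the greenhouse effect raises the surface by 357.0 − 219.5 = 137.5 K.

138 K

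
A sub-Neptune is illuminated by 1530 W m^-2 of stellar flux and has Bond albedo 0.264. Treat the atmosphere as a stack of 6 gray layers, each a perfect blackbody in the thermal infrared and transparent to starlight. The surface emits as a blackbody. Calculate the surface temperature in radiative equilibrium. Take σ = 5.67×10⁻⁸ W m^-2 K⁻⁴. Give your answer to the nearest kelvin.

432 K

The effective emission temperature is T_e = [S(1−α)/(4σ)]^¼ = 265.4 K.
For an N-layer opaque stack, T_s⁴ = (N+1)T_e⁴, hence T_s = (7)^(1/4)×265.4 K = 431.8 K.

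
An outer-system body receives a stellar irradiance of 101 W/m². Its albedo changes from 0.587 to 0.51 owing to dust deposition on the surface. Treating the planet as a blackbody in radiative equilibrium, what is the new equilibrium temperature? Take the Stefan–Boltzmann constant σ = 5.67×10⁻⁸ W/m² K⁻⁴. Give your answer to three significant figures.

With the new albedo, S(1−α₂)/4 = 12.37 W/m², so T₂ = 121.5 K.

122 K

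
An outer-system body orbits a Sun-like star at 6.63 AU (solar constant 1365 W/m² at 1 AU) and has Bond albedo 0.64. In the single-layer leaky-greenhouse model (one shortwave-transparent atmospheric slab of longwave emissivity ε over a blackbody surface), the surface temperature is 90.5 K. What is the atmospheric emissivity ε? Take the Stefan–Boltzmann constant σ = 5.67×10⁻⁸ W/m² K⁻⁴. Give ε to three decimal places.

0.530

Irradiance scales as 1/d², so S = 1365 W/m² × (1/6.63)² = 31.05 W/m².
Effective temperature: T_e = [S(1−α)/(4σ)]^(1/4) = 83.79 K.
Since (2−ε)/2 = (T_e/T_s)⁴ = 0.7348, ε = 0.5304.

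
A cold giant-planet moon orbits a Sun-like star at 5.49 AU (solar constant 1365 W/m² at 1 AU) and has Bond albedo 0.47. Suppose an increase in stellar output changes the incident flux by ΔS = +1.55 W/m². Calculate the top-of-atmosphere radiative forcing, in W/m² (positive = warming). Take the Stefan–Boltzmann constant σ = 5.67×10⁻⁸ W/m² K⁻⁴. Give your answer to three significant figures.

0.205 W/m²

Irradiance scales as 1/d², so S = 1365 W/m² × (1/5.49)² = 45.29 W/m².
TOA radiative forcing: ΔF = (1−α)ΔS/4 = 0.53·(+1.55)/4 = 0.2054 W/m².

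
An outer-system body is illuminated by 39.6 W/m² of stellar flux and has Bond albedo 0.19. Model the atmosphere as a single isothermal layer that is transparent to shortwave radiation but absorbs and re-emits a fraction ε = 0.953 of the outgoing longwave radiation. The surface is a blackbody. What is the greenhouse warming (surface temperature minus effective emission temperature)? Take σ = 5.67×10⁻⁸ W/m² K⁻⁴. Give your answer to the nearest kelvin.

19 K

At the top of the atmosphere, σT_e⁴ = S(1−α)/4 = 8.019 W/m², giving T_e = 109.1 K.
The surface balance (absorbed SW + ε·downward IR = σT_s⁴) with T_a⁴ = T_s⁴/2 reduces to T_s = T_e·[2/(2−ε)]^¼ = 128.2 K.
Greenhouse warming: T_s − T_e = 19.15 K.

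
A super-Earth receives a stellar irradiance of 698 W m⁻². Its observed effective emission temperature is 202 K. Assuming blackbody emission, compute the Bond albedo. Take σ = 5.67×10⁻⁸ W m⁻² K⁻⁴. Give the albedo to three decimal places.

0.459

Energy balance: S(1−α)/4 = σT⁴, so 1−α = 4σT⁴/S.
σT⁴ = 94.40 W m⁻², so 4σT⁴ = 377.6 W m⁻².
Hence α = 1 − 377.6/698.0 = 0.4590.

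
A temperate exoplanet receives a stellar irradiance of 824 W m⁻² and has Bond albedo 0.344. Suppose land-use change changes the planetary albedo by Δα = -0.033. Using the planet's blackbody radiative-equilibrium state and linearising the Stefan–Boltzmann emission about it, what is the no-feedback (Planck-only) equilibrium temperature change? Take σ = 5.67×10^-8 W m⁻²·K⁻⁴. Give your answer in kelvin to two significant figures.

2.8 kelvin

Unperturbed T_e = [824.0·(1−0.344)/(4σ)]^¼ = 221.0 K.
TOA radiative forcing: ΔF = −S·Δα/4 = −824.0·(-0.033)/4 = 6.798 W m⁻².
Linearising σT⁴ gives d(σT⁴)/dT = 4σT_e³ = 2.446 W m⁻² per K.
So ΔT₀ = 6.798/2.446 = 2.78 K.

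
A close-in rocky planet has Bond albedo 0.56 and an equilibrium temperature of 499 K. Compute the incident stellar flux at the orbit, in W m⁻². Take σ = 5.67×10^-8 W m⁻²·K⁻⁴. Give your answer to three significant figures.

Invert the energy balance for S: S = 4σT⁴/(1−α).
σT⁴ = 5.67×10⁻⁸·(499)⁴ = 3515 W m⁻².
S = 4·3515/0.44 = 31960 W m⁻².

32000 W m⁻²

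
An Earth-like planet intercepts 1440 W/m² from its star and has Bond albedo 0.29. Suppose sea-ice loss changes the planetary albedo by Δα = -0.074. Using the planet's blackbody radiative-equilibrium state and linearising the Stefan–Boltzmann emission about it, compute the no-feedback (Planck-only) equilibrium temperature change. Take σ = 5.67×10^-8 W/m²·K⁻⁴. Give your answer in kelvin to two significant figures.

6.8 K

The baseline emission temperature is T_e = 259.1 K.
The change in absorbed flux is Δ[S(1−α)/4] = −SΔα/4 = 26.64 W/m².
The Planck feedback parameter is 4σT_e³ = 3.946 W/m²/K.
So ΔT₀ = 26.64/3.946 = 6.75 K.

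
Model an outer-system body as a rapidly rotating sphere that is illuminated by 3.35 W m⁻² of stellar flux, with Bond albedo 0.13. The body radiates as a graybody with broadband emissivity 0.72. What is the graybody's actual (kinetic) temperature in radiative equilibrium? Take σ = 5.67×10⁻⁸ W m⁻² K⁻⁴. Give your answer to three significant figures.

Absorbed flux (global mean): S(1−α)/4 = 3.350·0.87/4 = 0.7286 W m⁻².
Radiative balance εσT⁴ = 0.7286 gives T = [0.7286/(0.72·σ)]^(1/4) = 65.00 K.

65.0 K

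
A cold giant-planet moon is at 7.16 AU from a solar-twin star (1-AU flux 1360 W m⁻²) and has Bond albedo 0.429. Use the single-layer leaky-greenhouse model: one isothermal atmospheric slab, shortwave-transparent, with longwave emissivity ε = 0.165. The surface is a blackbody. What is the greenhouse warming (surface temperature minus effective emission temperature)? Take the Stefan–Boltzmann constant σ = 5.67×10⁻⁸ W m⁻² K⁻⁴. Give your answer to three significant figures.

By the inverse-square law, S = 1360/7.16² = 26.53 W m⁻².
Effective emission temperature (TOA balance): σT_e⁴ = S(1−α)/4 = 3.787 W m⁻² → T_e = 90.40 K.
For a single slab of emissivity ε, T_s⁴ = 2T_e⁴/(2−ε); thus T_s = 90.40·(1.09)^(1/4) = 92.37 K.
Greenhouse warming: T_s − T_e = 1.967 K.

1.97 K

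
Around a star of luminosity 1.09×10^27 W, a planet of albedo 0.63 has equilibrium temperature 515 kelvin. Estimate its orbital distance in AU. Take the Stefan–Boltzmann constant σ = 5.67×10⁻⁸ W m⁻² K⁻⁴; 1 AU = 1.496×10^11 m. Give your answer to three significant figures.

0.300 AU

Energy balance gives S = 4σT⁴/(1−α) = 43120 W m⁻².
Then d = [L/(4πS)]^(1/2) = 4.485×10^10 m, i.e. 0.2998 AU.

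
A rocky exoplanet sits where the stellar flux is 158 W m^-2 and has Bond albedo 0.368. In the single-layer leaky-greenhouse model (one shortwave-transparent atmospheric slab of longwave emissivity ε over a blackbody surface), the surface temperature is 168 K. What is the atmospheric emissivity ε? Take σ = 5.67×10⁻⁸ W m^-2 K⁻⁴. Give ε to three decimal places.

TOA balance gives T_e = 144.9 K.
T_s⁴ = T_e⁴·2/(2−ε) → ε = 2 − 2(T_e/T_s)⁴ = 2 − 2·(144.9/168)⁴ = 0.8946.

0.895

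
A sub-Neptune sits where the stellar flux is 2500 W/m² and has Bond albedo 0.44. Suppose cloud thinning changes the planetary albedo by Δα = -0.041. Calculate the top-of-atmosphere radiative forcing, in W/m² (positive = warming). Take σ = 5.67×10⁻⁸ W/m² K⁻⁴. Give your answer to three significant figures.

25.6 W/m²

TOA radiative forcing: ΔF = −S·Δα/4 = −2500·(-0.041)/4 = 25.62 W/m².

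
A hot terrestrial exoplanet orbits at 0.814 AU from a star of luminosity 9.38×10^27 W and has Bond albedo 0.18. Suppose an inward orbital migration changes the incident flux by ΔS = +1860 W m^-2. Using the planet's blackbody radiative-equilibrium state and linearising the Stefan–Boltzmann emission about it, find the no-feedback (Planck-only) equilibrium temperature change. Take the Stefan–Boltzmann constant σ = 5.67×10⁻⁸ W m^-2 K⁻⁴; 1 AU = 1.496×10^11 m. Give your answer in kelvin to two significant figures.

Orbital distance: d = 0.814 AU = 1.218×10^11 m.
Flux at the orbit: S = L/(4πd²) = 9.38×10^27/(4π·(1.22×10^11)²) = 50340 W m^-2.
Reference equilibrium: T_e = [S(1−α)/(4σ)]^(1/4) = 653.2 K.
ΔF = Δ[S(1−α)]/4 = (1−0.18)·+1860/4 = 381.3 W m^-2.
Planck response: λ_P = 4σT_e³ = 4·5.67×10⁻⁸·(653.2)³ = 63.19 W m^-2/K.
ΔT₀ = ΔF/λ_P = 381.3/63.19 = 6.03 K.

6.0 kelvin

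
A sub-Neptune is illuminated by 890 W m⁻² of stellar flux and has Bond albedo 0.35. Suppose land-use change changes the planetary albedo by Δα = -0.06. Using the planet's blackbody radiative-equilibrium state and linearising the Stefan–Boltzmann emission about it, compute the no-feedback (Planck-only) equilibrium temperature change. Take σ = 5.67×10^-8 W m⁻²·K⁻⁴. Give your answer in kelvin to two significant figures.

Unperturbed T_e = [890.0·(1−0.35)/(4σ)]^¼ = 224.7 K.
ΔF = −(S/4)Δα = −(890.0/4)×(-0.06) = 13.35 W m⁻².
The Planck feedback parameter is 4σT_e³ = 2.574 W m⁻²/K.
Hence the no-feedback warming is ΔF/(4σT_e³) = 5.19 K.

5.2 kelvin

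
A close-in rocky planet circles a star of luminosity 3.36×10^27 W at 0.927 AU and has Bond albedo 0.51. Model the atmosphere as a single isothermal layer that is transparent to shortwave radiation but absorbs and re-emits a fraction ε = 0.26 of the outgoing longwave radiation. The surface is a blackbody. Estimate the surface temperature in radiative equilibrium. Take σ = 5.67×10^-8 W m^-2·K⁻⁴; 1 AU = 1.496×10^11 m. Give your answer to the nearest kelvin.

d = 0.927 × 1.496×10^11 m = 1.387×10^11 m.
Spreading L over a sphere of radius d: S = 3.36×10^27/(4π·1.39×10^11²) = 13900 W m^-2.
Effective emission temperature (TOA balance): σT_e⁴ = S(1−α)/4 = 1703 W m^-2 → T_e = 416.3 K.
The surface balance (absorbed SW + ε·downward IR = σT_s⁴) with T_a⁴ = T_s⁴/2 reduces to T_s = T_e·[2/(2−ε)]^¼ = 431.1 K.

431 K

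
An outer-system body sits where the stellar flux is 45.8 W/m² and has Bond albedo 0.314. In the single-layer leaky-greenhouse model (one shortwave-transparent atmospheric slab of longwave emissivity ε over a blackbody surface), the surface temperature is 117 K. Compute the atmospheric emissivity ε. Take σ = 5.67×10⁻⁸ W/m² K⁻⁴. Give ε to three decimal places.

0.521

TOA balance gives T_e = 108.5 K.
T_s⁴ = T_e⁴·2/(2−ε) → ε = 2 − 2(T_e/T_s)⁴ = 2 − 2·(108.5/117)⁴ = 0.5215.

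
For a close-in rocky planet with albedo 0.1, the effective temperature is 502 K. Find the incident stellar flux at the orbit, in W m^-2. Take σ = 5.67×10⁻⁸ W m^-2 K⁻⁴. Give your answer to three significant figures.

16000 W m^-2

From S(1−α)/4 = σT⁴: S = 4σT⁴/(1−α).
σT⁴ = 5.67×10⁻⁸·(502)⁴ = 3601 W m^-2.
So S = 4×3601/(1−0.1) = 16000 W m^-2.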